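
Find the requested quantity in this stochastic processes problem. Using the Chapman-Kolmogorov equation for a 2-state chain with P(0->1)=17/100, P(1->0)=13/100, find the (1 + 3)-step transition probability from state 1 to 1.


P^4 = P^1 * P^3
Computing via matrix multiplication of the transition matrix.
Entry (1,1) of P^4 = 0.6707

0.6707


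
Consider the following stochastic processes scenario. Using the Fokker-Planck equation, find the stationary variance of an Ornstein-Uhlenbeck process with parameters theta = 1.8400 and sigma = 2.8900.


Stationary variance = sigma^2 / (2*theta)
= 2.8900^2 / (2*1.8400)
= 8.3521 / 3.6800
= 2.2696

2.2696


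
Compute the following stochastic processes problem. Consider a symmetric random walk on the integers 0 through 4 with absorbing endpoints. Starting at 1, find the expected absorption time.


For symmetric RW on 0,...,N with absorbing barriers, E(i) = i*(N-i)
E(1) = 1 * 3 = 3

3


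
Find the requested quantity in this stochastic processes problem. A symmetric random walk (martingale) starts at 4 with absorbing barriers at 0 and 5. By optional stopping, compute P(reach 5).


By optional stopping theorem: E(M at tau) = M(0) = 4
P(hit 5)*5 + P(hit 0)*0 = 4
P(hit 5) = (4 - 0)/(5 - 0) = 4/5 = 0.8000

0.8000


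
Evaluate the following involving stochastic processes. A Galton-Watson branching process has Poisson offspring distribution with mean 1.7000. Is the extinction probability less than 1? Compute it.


Since mu = 1.7000 > 1, extinction prob q < 1.
Solve s = exp(mu*(s-1)) iteratively.
q = 0.3088

0.3088


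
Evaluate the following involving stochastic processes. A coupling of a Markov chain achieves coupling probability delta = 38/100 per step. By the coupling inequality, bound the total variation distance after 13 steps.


TV distance bound <= (1-delta)^n
= (1 - 0.3800)^13
= 0.6200^13
= 0.0020

0.0020


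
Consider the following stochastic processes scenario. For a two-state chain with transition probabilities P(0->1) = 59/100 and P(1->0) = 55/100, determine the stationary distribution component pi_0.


Stationary distribution: pi_0 = p10/(p01+p10), pi_1 = p01/(p01+p10)
p01 = 0.5900, p10 = 0.5500
pi_0 = 0.4825

0.4825


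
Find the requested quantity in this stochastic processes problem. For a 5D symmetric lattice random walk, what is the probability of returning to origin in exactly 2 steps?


P(return in 2 steps) = P(reverse first step) = 1/(2d)
= 1/10
= 0.1000

0.1000


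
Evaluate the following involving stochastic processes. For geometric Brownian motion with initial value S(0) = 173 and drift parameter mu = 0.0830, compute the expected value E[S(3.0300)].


E[S(t)] = S(0) * exp(mu * t)
= 173 * exp(0.0830 * 3.0300)
= 173 * 1.2859
= 222.4676

222.4676


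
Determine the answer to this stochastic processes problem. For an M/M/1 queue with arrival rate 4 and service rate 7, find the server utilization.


rho = lambda/mu
= 4/7
= 0.5714

0.5714


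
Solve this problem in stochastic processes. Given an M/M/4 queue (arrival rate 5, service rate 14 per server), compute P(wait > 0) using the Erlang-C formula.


a = lambda/mu = 0.3571
rho = a/c = 0.0893
Erlang-C formula applied:
C(c,a) = 5.2079e-04

5.2079e-04


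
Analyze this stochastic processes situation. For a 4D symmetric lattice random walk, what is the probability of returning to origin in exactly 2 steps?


P(return in 2 steps) = P(reverse first step) = 1/(2d)
= 1/8
= 0.1250

0.1250


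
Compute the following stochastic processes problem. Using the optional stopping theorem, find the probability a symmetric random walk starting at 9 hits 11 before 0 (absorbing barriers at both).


By optional stopping theorem: E(M at tau) = M(0) = 9
P(hit 11)*11 + P(hit 0)*0 = 9
P(hit 11) = (9 - 0)/(11 - 0) = 9/11 = 0.8182

0.8182


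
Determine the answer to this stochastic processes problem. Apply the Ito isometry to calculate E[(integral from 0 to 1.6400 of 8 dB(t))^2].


By Ito isometry: E[(int f dB)^2] = int f^2 dt
= 8^2 * 1.6400
= 64 * 1.6400 = 104.9600

104.9600


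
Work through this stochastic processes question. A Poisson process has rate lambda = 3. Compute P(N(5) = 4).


P(N(t)=k) = (lambda*t)^k * exp(-lambda*t) / k!
lambda*t = 15
= 15^4 * exp(-15) / 4!
= 50625 * 3.0590e-07 / 24
= 6.4526e-04

6.4526e-04


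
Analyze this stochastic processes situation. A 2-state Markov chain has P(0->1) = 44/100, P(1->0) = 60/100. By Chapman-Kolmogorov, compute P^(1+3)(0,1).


P^4 = P^1 * P^3
Computing via matrix multiplication of the transition matrix.
Entry (0,1) of P^4 = 0.4231

0.4231


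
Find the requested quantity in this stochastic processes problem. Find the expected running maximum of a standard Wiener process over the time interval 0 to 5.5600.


E(max B(s)) = sqrt(2t/pi)
= sqrt(2*5.5600/pi)
= sqrt(3.5396)
= 1.8814

1.8814


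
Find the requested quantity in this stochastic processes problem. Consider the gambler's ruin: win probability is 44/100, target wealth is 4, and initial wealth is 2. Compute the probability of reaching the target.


Gambler's ruin formula:
r = q/p = 0.5600/0.4400 = 1.2727
P(win) = (1 - r^i)/(1 - r^N)
= (1 - 1.2727^2)/(1 - 1.2727^4)
= 0.3817

0.3817


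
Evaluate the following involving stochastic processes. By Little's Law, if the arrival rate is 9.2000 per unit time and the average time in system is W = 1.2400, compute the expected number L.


Little's Law: L = lambda * W
= 9.2000 * 1.2400
= 11.4080

11.4080


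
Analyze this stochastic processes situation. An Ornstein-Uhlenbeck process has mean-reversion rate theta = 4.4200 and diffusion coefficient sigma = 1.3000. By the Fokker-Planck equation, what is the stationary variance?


Stationary variance = sigma^2 / (2*theta)
= 1.3000^2 / (2*4.4200)
= 1.6900 / 8.8400
= 0.1912

0.1912


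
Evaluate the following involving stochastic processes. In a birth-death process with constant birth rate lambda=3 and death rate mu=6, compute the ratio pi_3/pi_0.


For birth-death process, pi_n/pi_0 = (lambda/mu)^n
= (3/6)^3
= 0.1250

0.1250


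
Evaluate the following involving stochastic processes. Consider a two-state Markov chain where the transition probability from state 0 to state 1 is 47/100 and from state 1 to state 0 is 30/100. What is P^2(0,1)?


Computing P^2 by matrix multiplication.
P = [[0.5300, 0.4700], [0.3000, 0.7000]]
After raising P to the power 2:
P^2(0,1) = 0.5781

0.5781


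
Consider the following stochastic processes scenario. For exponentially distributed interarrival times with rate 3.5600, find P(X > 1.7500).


P(X > t) = exp(-lambda * t)
= exp(-3.5600 * 1.7500)
= exp(-6.2300) = 0.0020

0.0020


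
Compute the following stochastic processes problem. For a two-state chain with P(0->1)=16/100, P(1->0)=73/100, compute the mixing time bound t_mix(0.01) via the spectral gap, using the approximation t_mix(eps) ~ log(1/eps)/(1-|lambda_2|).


lambda_2 = |1 - p01 - p10| = |1 - 0.1600 - 0.7300| = 0.1100
t_mix ~ log(1/eps)/(1 - |lambda_2|)
= log(100)/(1 - 0.1100) = 4.6052/0.8900
= 5.1743

5.1743


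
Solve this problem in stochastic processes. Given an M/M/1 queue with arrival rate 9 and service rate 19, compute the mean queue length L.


rho = 9/19 = 0.4737
L = rho/(1-rho)
= 0.4737/0.5263
= 0.9000

0.9000


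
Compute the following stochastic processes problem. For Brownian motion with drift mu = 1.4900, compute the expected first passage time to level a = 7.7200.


Expected first passage time = a/mu
= 7.7200/1.4900
= 5.1812

5.1812


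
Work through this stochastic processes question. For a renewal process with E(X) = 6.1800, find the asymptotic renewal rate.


Long-run renewal rate = 1/E(X)
= 1/6.1800
= 0.1618

0.1618


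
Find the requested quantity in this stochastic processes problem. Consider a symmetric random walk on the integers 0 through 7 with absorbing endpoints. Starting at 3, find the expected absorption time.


For symmetric RW on 0,...,N with absorbing barriers, E(i) = i*(N-i)
E(3) = 3 * 4 = 12

12


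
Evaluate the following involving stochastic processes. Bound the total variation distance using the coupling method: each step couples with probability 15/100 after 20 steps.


TV distance bound <= (1-delta)^n
= (1 - 0.1500)^20
= 0.8500^20
= 0.0388

0.0388


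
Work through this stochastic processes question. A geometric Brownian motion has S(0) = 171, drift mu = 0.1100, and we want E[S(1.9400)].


E[S(t)] = S(0) * exp(mu * t)
= 171 * exp(0.1100 * 1.9400)
= 171 * 1.2379
= 211.6774

211.6774


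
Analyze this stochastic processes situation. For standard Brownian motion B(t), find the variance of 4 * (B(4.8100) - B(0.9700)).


Var(alpha*(B(t)-B(s))) = alpha^2 * (t-s)
= 4^2 * (4.8100 - 0.9700)
= 16 * 3.8400
= 61.4400

61.4400


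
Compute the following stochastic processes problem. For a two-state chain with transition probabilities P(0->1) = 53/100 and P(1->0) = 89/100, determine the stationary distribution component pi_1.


Stationary distribution: pi_0 = p10/(p01+p10), pi_1 = p01/(p01+p10)
p01 = 0.5300, p10 = 0.8900
pi_1 = 0.3732

0.3732


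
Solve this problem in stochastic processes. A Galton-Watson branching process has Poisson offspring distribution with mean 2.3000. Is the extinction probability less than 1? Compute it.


Since mu = 2.3000 > 1, extinction prob q < 1.
Solve s = exp(mu*(s-1)) iteratively.
q = 0.1376

0.1376


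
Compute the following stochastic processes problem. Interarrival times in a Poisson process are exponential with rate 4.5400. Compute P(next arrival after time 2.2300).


P(X > t) = exp(-lambda * t)
= exp(-4.5400 * 2.2300)
= exp(-10.1242) = 4.0097e-05

4.0097e-05


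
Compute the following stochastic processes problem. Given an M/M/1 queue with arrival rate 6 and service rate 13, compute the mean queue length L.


rho = 6/13 = 0.4615
L = rho/(1-rho)
= 0.4615/0.5385
= 0.8571

0.8571


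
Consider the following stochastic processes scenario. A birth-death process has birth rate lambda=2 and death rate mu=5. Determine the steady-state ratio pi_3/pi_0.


For birth-death process, pi_n/pi_0 = (lambda/mu)^n
= (2/5)^3
= 0.0640

0.0640


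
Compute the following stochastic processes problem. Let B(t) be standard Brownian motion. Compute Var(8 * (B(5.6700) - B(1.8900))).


Var(alpha*(B(t)-B(s))) = alpha^2 * (t-s)
= 8^2 * (5.6700 - 1.8900)
= 64 * 3.7800
= 241.9200

241.9200


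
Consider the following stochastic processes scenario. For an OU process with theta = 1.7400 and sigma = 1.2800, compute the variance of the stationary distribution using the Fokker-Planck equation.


Stationary variance = sigma^2 / (2*theta)
= 1.2800^2 / (2*1.7400)
= 1.6384 / 3.4800
= 0.4708

0.4708


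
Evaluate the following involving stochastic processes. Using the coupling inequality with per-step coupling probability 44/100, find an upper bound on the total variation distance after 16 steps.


TV distance bound <= (1-delta)^n
= (1 - 0.4400)^16
= 0.5600^16
= 9.3542e-05

9.3542e-05


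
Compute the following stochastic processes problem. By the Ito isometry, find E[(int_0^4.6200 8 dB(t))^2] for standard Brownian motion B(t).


By Ito isometry: E[(int f dB)^2] = int f^2 dt
= 8^2 * 4.6200
= 64 * 4.6200 = 295.6800

295.6800


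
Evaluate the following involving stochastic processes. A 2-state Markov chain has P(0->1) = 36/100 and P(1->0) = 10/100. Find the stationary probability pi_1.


Stationary distribution: pi_0 = p10/(p01+p10), pi_1 = p01/(p01+p10)
p01 = 0.3600, p10 = 0.1000
pi_1 = 0.7826

0.7826


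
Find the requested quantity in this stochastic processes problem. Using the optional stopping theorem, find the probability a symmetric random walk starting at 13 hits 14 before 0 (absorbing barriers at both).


By optional stopping theorem: E(M at tau) = M(0) = 13
P(hit 14)*14 + P(hit 0)*0 = 13
P(hit 14) = (13 - 0)/(14 - 0) = 13/14 = 0.9286

0.9286


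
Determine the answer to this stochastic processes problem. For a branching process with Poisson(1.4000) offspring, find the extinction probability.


Since mu = 1.4000 > 1, extinction prob q < 1.
Solve s = exp(mu*(s-1)) iteratively.
q = 0.4890

0.4890


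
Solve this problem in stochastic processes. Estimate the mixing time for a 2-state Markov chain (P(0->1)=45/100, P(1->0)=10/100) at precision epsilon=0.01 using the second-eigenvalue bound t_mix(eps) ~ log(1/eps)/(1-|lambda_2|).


lambda_2 = |1 - p01 - p10| = |1 - 0.4500 - 0.1000| = 0.4500
t_mix ~ log(1/eps)/(1 - |lambda_2|)
= log(100)/(1 - 0.4500) = 4.6052/0.5500
= 8.3730

8.3730


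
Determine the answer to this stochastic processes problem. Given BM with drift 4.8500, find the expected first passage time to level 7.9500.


Expected first passage time = a/mu
= 7.9500/4.8500
= 1.6392

1.6392


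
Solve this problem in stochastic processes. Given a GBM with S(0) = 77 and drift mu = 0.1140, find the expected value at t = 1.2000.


E[S(t)] = S(0) * exp(mu * t)
= 77 * exp(0.1140 * 1.2000)
= 77 * 1.1466
= 88.2881

88.2881


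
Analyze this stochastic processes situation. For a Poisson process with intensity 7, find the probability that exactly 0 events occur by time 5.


P(N(t)=k) = (lambda*t)^k * exp(-lambda*t) / k!
lambda*t = 35
= 35^0 * exp(-35) / 0!
= 1 * 6.3051e-16 / 1
= 6.3051e-16

6.3051e-16


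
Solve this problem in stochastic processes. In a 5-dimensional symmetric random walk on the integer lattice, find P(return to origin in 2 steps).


P(return in 2 steps) = P(reverse first step) = 1/(2d)
= 1/10
= 0.1000

0.1000


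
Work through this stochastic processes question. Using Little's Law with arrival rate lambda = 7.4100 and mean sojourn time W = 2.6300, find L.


Little's Law: L = lambda * W
= 7.4100 * 2.6300
= 19.4883

19.4883


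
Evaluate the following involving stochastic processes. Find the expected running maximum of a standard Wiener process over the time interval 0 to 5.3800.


E(max B(s)) = sqrt(2t/pi)
= sqrt(2*5.3800/pi)
= sqrt(3.4250)
= 1.8507

1.8507


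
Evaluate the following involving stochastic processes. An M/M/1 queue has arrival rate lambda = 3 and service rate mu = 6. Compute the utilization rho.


rho = lambda/mu
= 3/6
= 0.5000

0.5000


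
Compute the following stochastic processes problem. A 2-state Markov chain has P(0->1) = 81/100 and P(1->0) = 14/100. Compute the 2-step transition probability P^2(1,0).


Computing P^2 by matrix multiplication.
P = [[0.1900, 0.8100], [0.1400, 0.8600]]
After raising P to the power 2:
P^2(1,0) = 0.1470

0.1470


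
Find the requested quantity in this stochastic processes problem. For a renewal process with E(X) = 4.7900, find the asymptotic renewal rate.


Long-run renewal rate = 1/E(X)
= 1/4.7900
= 0.2088

0.2088


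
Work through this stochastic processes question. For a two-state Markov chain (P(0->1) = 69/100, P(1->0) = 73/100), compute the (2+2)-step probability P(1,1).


P^4 = P^2 * P^2
Computing via matrix multiplication of the transition matrix.
Entry (1,1) of P^4 = 0.5019

0.5019


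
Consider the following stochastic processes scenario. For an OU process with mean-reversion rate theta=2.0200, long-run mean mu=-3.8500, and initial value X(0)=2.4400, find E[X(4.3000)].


E[X(t)] = mu + (X(0) - mu)*exp(-theta*t)
= -3.8500 + (2.4400 - -3.8500)*exp(-2.0200*4.3000)
= -3.8500 + 6.2900 * 1.6893e-04
= -3.8489

-3.8489


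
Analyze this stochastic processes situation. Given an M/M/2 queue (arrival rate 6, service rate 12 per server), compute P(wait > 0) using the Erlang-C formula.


a = lambda/mu = 0.5000
rho = a/c = 0.2500
Erlang-C formula applied:
C(c,a) = 0.1000

0.1000


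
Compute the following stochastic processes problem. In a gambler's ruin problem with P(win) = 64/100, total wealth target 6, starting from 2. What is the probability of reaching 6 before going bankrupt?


Gambler's ruin formula:
r = q/p = 0.3600/0.6400 = 0.5625
P(win) = (1 - r^i)/(1 - r^N)
= (1 - 0.5625^2)/(1 - 0.5625^6)
= 0.7060

0.7060


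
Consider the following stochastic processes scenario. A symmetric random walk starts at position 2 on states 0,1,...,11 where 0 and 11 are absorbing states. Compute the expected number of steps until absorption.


For symmetric RW on 0,...,N with absorbing barriers, E(i) = i*(N-i)
E(2) = 2 * 9 = 18

18


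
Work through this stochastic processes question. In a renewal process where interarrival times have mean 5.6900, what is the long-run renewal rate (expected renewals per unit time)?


Long-run renewal rate = 1/E(X)
= 1/5.6900
= 0.1757

0.1757


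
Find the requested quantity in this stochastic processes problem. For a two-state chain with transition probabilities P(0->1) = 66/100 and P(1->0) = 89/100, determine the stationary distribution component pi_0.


Stationary distribution: pi_0 = p10/(p01+p10), pi_1 = p01/(p01+p10)
p01 = 0.6600, p10 = 0.8900
pi_0 = 0.5742

0.5742


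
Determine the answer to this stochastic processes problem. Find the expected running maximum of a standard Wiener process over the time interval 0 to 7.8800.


E(max B(s)) = sqrt(2t/pi)
= sqrt(2*7.8800/pi)
= sqrt(5.0166)
= 2.2398

2.2398


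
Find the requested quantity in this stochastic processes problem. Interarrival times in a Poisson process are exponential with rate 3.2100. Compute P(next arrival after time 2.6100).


P(X > t) = exp(-lambda * t)
= exp(-3.2100 * 2.6100)
= exp(-8.3781) = 2.2985e-04

2.2985e-04


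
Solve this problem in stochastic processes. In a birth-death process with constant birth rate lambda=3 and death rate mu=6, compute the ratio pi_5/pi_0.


For birth-death process, pi_n/pi_0 = (lambda/mu)^n
= (3/6)^5
= 0.0312

0.0312


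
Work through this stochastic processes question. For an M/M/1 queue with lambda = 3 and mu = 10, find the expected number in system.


rho = 3/10 = 0.3000
L = rho/(1-rho)
= 0.3000/0.7000
= 0.4286

0.4286


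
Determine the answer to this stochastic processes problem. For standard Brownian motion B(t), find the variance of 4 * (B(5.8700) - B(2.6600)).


Var(alpha*(B(t)-B(s))) = alpha^2 * (t-s)
= 4^2 * (5.8700 - 2.6600)
= 16 * 3.2100
= 51.3600

51.3600


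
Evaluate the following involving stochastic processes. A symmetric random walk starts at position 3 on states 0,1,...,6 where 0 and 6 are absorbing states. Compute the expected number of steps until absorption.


For symmetric RW on 0,...,N with absorbing barriers, E(i) = i*(N-i)
E(3) = 3 * 3 = 9

9


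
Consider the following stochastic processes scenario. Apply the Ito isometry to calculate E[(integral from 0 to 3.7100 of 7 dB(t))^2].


By Ito isometry: E[(int f dB)^2] = int f^2 dt
= 7^2 * 3.7100
= 49 * 3.7100 = 181.7900

181.7900


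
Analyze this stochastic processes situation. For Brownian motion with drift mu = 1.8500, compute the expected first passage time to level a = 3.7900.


Expected first passage time = a/mu
= 3.7900/1.8500
= 2.0486

2.0486


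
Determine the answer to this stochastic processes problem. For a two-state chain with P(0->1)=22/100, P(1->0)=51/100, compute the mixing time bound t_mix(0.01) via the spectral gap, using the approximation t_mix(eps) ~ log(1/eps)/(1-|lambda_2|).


lambda_2 = |1 - p01 - p10| = |1 - 0.2200 - 0.5100| = 0.2700
t_mix ~ log(1/eps)/(1 - |lambda_2|)
= log(100)/(1 - 0.2700) = 4.6052/0.7300
= 6.3085

6.3085


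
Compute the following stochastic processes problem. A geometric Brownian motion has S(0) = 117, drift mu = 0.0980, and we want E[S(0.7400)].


E[S(t)] = S(0) * exp(mu * t)
= 117 * exp(0.0980 * 0.7400)
= 117 * 1.0752
= 125.8001

125.8001


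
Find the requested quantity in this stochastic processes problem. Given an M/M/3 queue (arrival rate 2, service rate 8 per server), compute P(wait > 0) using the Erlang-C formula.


a = lambda/mu = 0.2500
rho = a/c = 0.0833
Erlang-C formula applied:
C(c,a) = 0.0022

0.0022


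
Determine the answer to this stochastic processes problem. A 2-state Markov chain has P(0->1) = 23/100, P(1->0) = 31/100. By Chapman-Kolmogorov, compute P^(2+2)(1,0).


P^4 = P^2 * P^2
Computing via matrix multiplication of the transition matrix.
Entry (1,0) of P^4 = 0.5484

0.5484


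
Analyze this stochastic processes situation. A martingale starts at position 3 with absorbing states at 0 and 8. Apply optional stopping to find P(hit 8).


By optional stopping theorem: E(M at tau) = M(0) = 3
P(hit 8)*8 + P(hit 0)*0 = 3
P(hit 8) = (3 - 0)/(8 - 0) = 3/8 = 0.3750

0.3750


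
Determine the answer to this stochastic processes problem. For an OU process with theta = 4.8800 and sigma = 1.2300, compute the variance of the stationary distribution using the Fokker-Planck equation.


Stationary variance = sigma^2 / (2*theta)
= 1.2300^2 / (2*4.8800)
= 1.5129 / 9.7600
= 0.1550

0.1550


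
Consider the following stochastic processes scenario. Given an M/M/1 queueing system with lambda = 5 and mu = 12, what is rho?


rho = lambda/mu
= 5/12
= 0.4167

0.4167


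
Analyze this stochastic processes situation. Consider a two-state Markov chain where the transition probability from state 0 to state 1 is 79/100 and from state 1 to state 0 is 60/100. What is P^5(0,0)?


Computing P^5 by matrix multiplication.
P = [[0.2100, 0.7900], [0.6000, 0.4000]]
After raising P to the power 5:
P^5(0,0) = 0.4265

0.4265


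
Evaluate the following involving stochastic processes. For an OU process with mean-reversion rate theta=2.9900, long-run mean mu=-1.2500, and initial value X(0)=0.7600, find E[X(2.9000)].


E[X(t)] = mu + (X(0) - mu)*exp(-theta*t)
= -1.2500 + (0.7600 - -1.2500)*exp(-2.9900*2.9000)
= -1.2500 + 2.0100 * 1.7149e-04
= -1.2497

-1.2497


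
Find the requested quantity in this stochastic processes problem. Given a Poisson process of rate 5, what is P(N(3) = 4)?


P(N(t)=k) = (lambda*t)^k * exp(-lambda*t) / k!
lambda*t = 15
= 15^4 * exp(-15) / 4!
= 50625 * 3.0590e-07 / 24
= 6.4526e-04

6.4526e-04


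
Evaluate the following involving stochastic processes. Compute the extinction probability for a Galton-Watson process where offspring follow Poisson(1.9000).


Since mu = 1.9000 > 1, extinction prob q < 1.
Solve s = exp(mu*(s-1)) iteratively.
q = 0.2328

0.2328


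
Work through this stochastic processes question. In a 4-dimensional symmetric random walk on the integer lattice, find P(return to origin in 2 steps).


P(return in 2 steps) = P(reverse first step) = 1/(2d)
= 1/8
= 0.1250

0.1250


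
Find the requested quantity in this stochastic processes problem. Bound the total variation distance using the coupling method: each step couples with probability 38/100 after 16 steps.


TV distance bound <= (1-delta)^n
= (1 - 0.3800)^16
= 0.6200^16
= 4.7672e-04

4.7672e-04


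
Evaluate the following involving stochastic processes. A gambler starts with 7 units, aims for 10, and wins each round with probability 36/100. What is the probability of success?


Gambler's ruin formula:
r = q/p = 0.6400/0.3600 = 1.7778
P(win) = (1 - r^i)/(1 - r^N)
= (1 - 1.7778^7)/(1 - 1.7778^10)
= 0.1754

0.1754


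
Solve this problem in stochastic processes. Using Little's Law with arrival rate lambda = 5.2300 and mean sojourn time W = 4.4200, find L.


Little's Law: L = lambda * W
= 5.2300 * 4.4200
= 23.1166

23.1166


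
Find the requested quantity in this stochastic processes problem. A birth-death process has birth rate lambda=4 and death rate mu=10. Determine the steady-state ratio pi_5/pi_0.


For birth-death process, pi_n/pi_0 = (lambda/mu)^n
= (4/10)^5
= 0.0102

0.0102


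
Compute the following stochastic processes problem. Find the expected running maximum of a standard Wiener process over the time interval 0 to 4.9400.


E(max B(s)) = sqrt(2t/pi)
= sqrt(2*4.9400/pi)
= sqrt(3.1449)
= 1.7734

1.7734


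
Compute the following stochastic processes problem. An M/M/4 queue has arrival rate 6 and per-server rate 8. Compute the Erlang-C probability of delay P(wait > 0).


a = lambda/mu = 0.7500
rho = a/c = 0.1875
Erlang-C formula applied:
C(c,a) = 0.0077

0.0077


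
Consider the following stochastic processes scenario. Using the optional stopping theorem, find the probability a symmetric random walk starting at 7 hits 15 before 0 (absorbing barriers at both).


By optional stopping theorem: E(M at tau) = M(0) = 7
P(hit 15)*15 + P(hit 0)*0 = 7
P(hit 15) = (7 - 0)/(15 - 0) = 7/15 = 0.4667

0.4667


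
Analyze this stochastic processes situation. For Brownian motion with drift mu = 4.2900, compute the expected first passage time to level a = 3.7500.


Expected first passage time = a/mu
= 3.7500/4.2900
= 0.8741

0.8741


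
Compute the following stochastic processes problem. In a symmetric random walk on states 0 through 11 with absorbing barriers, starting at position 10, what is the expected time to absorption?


For symmetric RW on 0,...,N with absorbing barriers, E(i) = i*(N-i)
E(10) = 10 * 1 = 10

10


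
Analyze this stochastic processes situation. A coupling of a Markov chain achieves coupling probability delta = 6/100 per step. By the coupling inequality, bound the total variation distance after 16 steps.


TV distance bound <= (1-delta)^n
= (1 - 0.0600)^16
= 0.9400^16
= 0.3716

0.3716


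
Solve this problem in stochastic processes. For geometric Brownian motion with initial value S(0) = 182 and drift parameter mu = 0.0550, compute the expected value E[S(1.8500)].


E[S(t)] = S(0) * exp(mu * t)
= 182 * exp(0.0550 * 1.8500)
= 182 * 1.1071
= 201.4934

201.4934


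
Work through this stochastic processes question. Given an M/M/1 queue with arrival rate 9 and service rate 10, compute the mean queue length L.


rho = 9/10 = 0.9000
L = rho/(1-rho)
= 0.9000/0.1000
= 9.0000

9.0000


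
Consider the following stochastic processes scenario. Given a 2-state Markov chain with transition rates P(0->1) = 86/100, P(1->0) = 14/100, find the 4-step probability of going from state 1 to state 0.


Computing P^4 by matrix multiplication.
P = [[0.1400, 0.8600], [0.1400, 0.8600]]
After raising P to the power 4:
P^4(1,0) = 0.1400

0.1400


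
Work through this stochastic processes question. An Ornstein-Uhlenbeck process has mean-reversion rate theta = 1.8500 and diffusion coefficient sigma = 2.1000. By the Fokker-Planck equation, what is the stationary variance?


Stationary variance = sigma^2 / (2*theta)
= 2.1000^2 / (2*1.8500)
= 4.4100 / 3.7000
= 1.1919

1.1919


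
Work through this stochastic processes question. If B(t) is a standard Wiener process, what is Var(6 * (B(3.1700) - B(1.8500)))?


Var(alpha*(B(t)-B(s))) = alpha^2 * (t-s)
= 6^2 * (3.1700 - 1.8500)
= 36 * 1.3200
= 47.5200

47.5200


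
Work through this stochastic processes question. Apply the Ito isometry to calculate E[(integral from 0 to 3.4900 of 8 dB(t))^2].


By Ito isometry: E[(int f dB)^2] = int f^2 dt
= 8^2 * 3.4900
= 64 * 3.4900 = 223.3600

223.3600


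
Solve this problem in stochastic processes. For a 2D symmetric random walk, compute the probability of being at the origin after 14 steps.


P = C(14,7)^2 / 4^14
= 3432^2 / 268435456
= 11778624 / 268435456
= 0.0439

0.0439


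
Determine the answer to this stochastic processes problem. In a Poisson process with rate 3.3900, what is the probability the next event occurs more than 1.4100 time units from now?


P(X > t) = exp(-lambda * t)
= exp(-3.3900 * 1.4100)
= exp(-4.7799) = 0.0084

0.0084


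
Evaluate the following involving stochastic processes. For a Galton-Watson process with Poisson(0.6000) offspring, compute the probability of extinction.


Since mu = 0.6000 <= 1, extinction probability = 1.

1.0000


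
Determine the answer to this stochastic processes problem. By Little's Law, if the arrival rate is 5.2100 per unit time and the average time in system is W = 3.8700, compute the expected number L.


Little's Law: L = lambda * W
= 5.2100 * 3.8700
= 20.1627

20.1627


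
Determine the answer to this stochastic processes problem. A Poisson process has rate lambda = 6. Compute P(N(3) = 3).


P(N(t)=k) = (lambda*t)^k * exp(-lambda*t) / k!
lambda*t = 18
= 18^3 * exp(-18) / 3!
= 5832 * 1.5230e-08 / 6
= 1.4804e-05

1.4804e-05


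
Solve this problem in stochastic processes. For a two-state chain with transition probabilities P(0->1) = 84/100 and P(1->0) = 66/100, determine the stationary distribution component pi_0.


Stationary distribution: pi_0 = p10/(p01+p10), pi_1 = p01/(p01+p10)
p01 = 0.8400, p10 = 0.6600
pi_0 = 0.4400

0.4400


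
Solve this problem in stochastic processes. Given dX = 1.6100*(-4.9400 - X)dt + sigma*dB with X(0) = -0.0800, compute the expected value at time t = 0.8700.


E[X(t)] = mu + (X(0) - mu)*exp(-theta*t)
= -4.9400 + (-0.0800 - -4.9400)*exp(-1.6100*0.8700)
= -4.9400 + 4.8600 * 0.2464
= -3.7424

-3.7424


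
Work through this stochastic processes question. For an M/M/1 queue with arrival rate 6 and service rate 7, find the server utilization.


rho = lambda/mu
= 6/7
= 0.8571

0.8571


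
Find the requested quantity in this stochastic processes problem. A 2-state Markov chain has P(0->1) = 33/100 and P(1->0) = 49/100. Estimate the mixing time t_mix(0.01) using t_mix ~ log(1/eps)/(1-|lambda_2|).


lambda_2 = |1 - p01 - p10| = |1 - 0.3300 - 0.4900| = 0.1800
t_mix ~ log(1/eps)/(1 - |lambda_2|)
= log(100)/(1 - 0.1800) = 4.6052/0.8200
= 5.6161

5.6161


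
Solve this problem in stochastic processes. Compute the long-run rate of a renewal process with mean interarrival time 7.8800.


Long-run renewal rate = 1/E(X)
= 1/7.8800
= 0.1269

0.1269


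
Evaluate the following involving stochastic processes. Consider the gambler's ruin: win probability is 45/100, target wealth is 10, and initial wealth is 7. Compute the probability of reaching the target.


Gambler's ruin formula:
r = q/p = 0.5500/0.4500 = 1.2222
P(win) = (1 - r^i)/(1 - r^N)
= (1 - 1.2222^7)/(1 - 1.2222^10)
= 0.4775

0.4775


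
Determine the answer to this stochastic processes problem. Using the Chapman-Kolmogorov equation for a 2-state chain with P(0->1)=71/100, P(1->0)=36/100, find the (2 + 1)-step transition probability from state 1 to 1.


P^3 = P^2 * P^1
Computing via matrix multiplication of the transition matrix.
Entry (1,1) of P^3 = 0.6634

0.6634


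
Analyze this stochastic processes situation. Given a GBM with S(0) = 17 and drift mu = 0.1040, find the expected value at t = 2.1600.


E[S(t)] = S(0) * exp(mu * t)
= 17 * exp(0.1040 * 2.1600)
= 17 * 1.2519
= 21.2818

21.2818


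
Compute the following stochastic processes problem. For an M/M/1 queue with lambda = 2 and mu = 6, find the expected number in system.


rho = 2/6 = 0.3333
L = rho/(1-rho)
= 0.3333/0.6667
= 0.5000

0.5000


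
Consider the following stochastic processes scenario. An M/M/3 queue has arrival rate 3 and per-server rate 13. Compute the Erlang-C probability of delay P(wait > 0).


a = lambda/mu = 0.2308
rho = a/c = 0.0769
Erlang-C formula applied:
C(c,a) = 0.0018

0.0018


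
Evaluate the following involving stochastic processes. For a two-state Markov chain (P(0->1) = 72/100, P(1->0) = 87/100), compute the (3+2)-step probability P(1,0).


P^5 = P^3 * P^2
Computing via matrix multiplication of the transition matrix.
Entry (1,0) of P^5 = 0.5863

0.5863


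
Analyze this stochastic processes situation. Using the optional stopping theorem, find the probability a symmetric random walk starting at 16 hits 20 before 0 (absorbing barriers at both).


By optional stopping theorem: E(M at tau) = M(0) = 16
P(hit 20)*20 + P(hit 0)*0 = 16
P(hit 20) = (16 - 0)/(20 - 0) = 4/5 = 0.8000

0.8000


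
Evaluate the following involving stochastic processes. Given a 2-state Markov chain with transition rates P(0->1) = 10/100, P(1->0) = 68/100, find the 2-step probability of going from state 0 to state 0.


Computing P^2 by matrix multiplication.
P = [[0.9000, 0.1000], [0.6800, 0.3200]]
After raising P to the power 2:
P^2(0,0) = 0.8780

0.8780


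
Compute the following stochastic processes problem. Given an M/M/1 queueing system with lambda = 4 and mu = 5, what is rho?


rho = lambda/mu
= 4/5
= 0.8000

0.8000


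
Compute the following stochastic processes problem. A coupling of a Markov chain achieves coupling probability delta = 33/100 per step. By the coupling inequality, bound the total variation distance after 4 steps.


TV distance bound <= (1-delta)^n
= (1 - 0.3300)^4
= 0.6700^4
= 0.2015

0.2015


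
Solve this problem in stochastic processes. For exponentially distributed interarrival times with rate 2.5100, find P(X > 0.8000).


P(X > t) = exp(-lambda * t)
= exp(-2.5100 * 0.8000)
= exp(-2.0080) = 0.1343

0.1343


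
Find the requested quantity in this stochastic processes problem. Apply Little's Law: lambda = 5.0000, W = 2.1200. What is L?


Little's Law: L = lambda * W
= 5.0000 * 2.1200
= 10.6000

10.6000


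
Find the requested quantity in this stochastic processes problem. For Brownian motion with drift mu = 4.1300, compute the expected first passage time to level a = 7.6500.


Expected first passage time = a/mu
= 7.6500/4.1300
= 1.8523

1.8523


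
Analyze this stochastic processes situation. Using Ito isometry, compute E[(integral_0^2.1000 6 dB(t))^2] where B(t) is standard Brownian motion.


By Ito isometry: E[(int f dB)^2] = int f^2 dt
= 6^2 * 2.1000
= 36 * 2.1000 = 75.6000

75.6000


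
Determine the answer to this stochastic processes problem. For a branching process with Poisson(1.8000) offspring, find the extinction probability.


Since mu = 1.8000 > 1, extinction prob q < 1.
Solve s = exp(mu*(s-1)) iteratively.
q = 0.2676

0.2676


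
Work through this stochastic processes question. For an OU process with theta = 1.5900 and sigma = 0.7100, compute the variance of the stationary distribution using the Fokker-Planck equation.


Stationary variance = sigma^2 / (2*theta)
= 0.7100^2 / (2*1.5900)
= 0.5041 / 3.1800
= 0.1585

0.1585


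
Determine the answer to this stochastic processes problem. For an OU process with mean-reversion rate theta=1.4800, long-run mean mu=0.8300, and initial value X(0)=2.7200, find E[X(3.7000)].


E[X(t)] = mu + (X(0) - mu)*exp(-theta*t)
= 0.8300 + (2.7200 - 0.8300)*exp(-1.4800*3.7000)
= 0.8300 + 1.8900 * 0.0042
= 0.8379

0.8379


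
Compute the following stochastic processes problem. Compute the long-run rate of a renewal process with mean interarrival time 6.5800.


Long-run renewal rate = 1/E(X)
= 1/6.5800
= 0.1520

0.1520


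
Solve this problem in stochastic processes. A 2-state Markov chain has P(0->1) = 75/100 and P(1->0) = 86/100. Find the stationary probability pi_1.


Stationary distribution: pi_0 = p10/(p01+p10), pi_1 = p01/(p01+p10)
p01 = 0.7500, p10 = 0.8600
pi_1 = 0.4658

0.4658


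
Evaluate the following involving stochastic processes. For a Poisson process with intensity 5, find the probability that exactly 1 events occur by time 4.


P(N(t)=k) = (lambda*t)^k * exp(-lambda*t) / k!
lambda*t = 20
= 20^1 * exp(-20) / 1!
= 20 * 2.0612e-09 / 1
= 4.1223e-08

4.1223e-08


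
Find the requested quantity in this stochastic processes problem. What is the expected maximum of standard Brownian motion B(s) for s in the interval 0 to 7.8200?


E(max B(s)) = sqrt(2t/pi)
= sqrt(2*7.8200/pi)
= sqrt(4.9784)
= 2.2312

2.2312


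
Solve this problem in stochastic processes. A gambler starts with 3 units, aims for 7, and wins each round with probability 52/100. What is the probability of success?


Gambler's ruin formula:
r = q/p = 0.4800/0.5200 = 0.9231
P(win) = (1 - r^i)/(1 - r^N)
= (1 - 0.9231^3)/(1 - 0.9231^7)
= 0.4977

0.4977


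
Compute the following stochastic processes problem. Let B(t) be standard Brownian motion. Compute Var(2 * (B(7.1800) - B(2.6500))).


Var(alpha*(B(t)-B(s))) = alpha^2 * (t-s)
= 2^2 * (7.1800 - 2.6500)
= 4 * 4.5300
= 18.1200

18.1200


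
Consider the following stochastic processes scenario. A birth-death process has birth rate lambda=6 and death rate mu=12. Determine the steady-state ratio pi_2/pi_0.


For birth-death process, pi_n/pi_0 = (lambda/mu)^n
= (6/12)^2
= 0.2500

0.2500


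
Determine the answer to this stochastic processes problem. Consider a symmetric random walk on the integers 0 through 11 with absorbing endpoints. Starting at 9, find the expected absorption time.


For symmetric RW on 0,...,N with absorbing barriers, E(i) = i*(N-i)
E(9) = 9 * 2 = 18

18


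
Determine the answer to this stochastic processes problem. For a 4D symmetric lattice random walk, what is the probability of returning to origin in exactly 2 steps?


P(return in 2 steps) = P(reverse first step) = 1/(2d)
= 1/8
= 0.1250

0.1250


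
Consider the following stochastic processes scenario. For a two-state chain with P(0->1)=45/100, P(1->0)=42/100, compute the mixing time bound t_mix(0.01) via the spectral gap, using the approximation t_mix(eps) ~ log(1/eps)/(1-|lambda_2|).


lambda_2 = |1 - p01 - p10| = |1 - 0.4500 - 0.4200| = 0.1300
t_mix ~ log(1/eps)/(1 - |lambda_2|)
= log(100)/(1 - 0.1300) = 4.6052/0.8700
= 5.2933

5.2933


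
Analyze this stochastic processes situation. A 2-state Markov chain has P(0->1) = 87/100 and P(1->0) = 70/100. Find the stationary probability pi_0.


Stationary distribution: pi_0 = p10/(p01+p10), pi_1 = p01/(p01+p10)
p01 = 0.8700, p10 = 0.7000
pi_0 = 0.4459

0.4459


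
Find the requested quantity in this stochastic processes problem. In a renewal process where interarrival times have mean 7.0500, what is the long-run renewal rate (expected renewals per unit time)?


Long-run renewal rate = 1/E(X)
= 1/7.0500
= 0.1418

0.1418


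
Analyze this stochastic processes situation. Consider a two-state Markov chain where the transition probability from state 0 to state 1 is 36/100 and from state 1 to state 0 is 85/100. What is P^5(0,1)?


Computing P^5 by matrix multiplication.
P = [[0.6400, 0.3600], [0.8500, 0.1500]]
After raising P to the power 5:
P^5(0,1) = 0.2976

0.2976


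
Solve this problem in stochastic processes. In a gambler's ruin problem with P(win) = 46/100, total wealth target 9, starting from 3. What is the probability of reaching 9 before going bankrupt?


Gambler's ruin formula:
r = q/p = 0.5400/0.4600 = 1.1739
P(win) = (1 - r^i)/(1 - r^N)
= (1 - 1.1739^3)/(1 - 1.1739^9)
= 0.1910

0.1910


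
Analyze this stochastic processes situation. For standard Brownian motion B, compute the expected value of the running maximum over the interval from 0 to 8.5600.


E(max B(s)) = sqrt(2t/pi)
= sqrt(2*8.5600/pi)
= sqrt(5.4495)
= 2.3344

2.3344


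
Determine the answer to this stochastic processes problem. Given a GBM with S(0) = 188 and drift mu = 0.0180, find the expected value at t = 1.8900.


E[S(t)] = S(0) * exp(mu * t)
= 188 * exp(0.0180 * 1.8900)
= 188 * 1.0346
= 194.5058

194.5058


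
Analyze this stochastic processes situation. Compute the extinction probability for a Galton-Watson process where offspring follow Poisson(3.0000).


Since mu = 3.0000 > 1, extinction prob q < 1.
Solve s = exp(mu*(s-1)) iteratively.
q = 0.0595

0.0595


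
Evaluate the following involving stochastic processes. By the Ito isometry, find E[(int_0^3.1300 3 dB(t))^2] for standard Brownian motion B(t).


By Ito isometry: E[(int f dB)^2] = int f^2 dt
= 3^2 * 3.1300
= 9 * 3.1300 = 28.1700

28.1700


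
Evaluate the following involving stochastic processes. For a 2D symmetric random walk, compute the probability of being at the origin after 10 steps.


P = C(10,5)^2 / 4^10
= 252^2 / 1048576
= 63504 / 1048576
= 0.0606

0.0606


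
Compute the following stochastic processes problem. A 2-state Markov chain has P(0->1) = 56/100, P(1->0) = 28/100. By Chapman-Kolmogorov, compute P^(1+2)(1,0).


P^3 = P^1 * P^2
Computing via matrix multiplication of the transition matrix.
Entry (1,0) of P^3 = 0.3320

0.3320
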